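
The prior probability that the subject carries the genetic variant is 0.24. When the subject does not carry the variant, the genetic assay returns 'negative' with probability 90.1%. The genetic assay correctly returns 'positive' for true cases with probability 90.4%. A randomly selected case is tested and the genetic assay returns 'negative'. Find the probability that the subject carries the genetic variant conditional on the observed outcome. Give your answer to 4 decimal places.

P(H | E) ≈ 0.0326

Let H be the event that the subject carries the genetic variant. P(H) = 0.24, so P(¬H) = 0.76. With E the 'negative' result, P(E|H) = 0.096 and P(E|¬H) = 0.901.
P(E) = 0.096·0.24 + 0.901·0.76 = 0.023040 + 0.68476 = 0.70780.
By Bayes' theorem, P(H|E) = 0.023040 / 0.70780 = 0.0326.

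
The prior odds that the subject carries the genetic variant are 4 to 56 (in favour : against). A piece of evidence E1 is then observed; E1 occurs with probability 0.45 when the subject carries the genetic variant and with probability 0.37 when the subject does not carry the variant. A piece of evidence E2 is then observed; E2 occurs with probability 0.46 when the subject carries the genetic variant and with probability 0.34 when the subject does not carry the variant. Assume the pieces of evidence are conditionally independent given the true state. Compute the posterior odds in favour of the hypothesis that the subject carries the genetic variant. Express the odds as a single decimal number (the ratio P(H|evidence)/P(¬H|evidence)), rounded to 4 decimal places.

Prior odds = 4/56 = 0.071429.
Likelihood ratio for E1 = 0.45/0.37 = 1.2162.
Likelihood ratio for E2 = 0.46/0.34 = 1.3529.
Posterior odds = prior odds × LR₁ × LR₂ = 0.11753.

Posterior odds ≈ 0.1175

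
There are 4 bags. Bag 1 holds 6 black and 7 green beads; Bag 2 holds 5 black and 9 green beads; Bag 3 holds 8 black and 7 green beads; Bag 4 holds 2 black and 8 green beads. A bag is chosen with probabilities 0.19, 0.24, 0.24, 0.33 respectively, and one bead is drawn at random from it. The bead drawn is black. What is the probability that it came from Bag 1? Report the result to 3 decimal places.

Posterior probability ≈ 0.239

Tabulate prior·likelihood by source: [1] prior 0.19, lik 0.4615, product 0.08769; [2] prior 0.24, lik 0.3571, product 0.08571; [3] prior 0.24, lik 0.5333, product 0.1280; [4] prior 0.33, lik 0.2, product 0.06600.
Normalizing constant = 0.36741; the posterior for Bag 1 is its product over the sum, 0.08769/0.36741 = 0.239.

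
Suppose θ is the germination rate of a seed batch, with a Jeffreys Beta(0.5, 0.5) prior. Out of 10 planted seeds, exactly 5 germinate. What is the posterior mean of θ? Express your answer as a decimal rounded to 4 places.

Posterior mean ≈ 0.5000

The binomial likelihood is conjugate to the Beta prior: with 5 successes and 5 failures, the posterior is Beta(0.5+5, 0.5+5) = Beta(5.5, 5.5).
Posterior mean = α/(α+β) = 5.5/11 = 0.5000.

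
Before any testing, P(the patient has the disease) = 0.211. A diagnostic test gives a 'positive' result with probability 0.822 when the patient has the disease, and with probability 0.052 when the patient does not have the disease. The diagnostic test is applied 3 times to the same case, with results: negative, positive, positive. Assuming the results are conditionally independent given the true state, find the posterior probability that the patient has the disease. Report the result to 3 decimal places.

With H the event that the patient has the disease, the joint likelihood of the observed sequence is P(data|H) = 0.178·0.822·0.822 = 0.12027 and P(data|¬H) = 0.948·0.052·0.052 = 0.0025634.
Bayes: P(H|data) = 0.211·0.12027 / (0.211·0.12027 + 0.789·0.0025634) = 0.025377/0.027400 = 0.9262.

Posterior P(H) ≈ 0.926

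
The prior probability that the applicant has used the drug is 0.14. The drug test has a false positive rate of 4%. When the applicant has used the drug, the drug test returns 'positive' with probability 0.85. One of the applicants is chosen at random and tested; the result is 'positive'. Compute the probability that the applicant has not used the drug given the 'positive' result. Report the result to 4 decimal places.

Write H for 'the applicant has used the drug'. Prior odds H:¬H = 0.14/0.86 = 0.16279. For the 'positive' outcome, the likelihood ratio is 0.85/0.04 = 21.250.
Posterior odds = 0.16279 × 21.250 = 3.4593, so P(H|E) = 3.4593/(1+3.4593) = 0.7757. Then P(¬H|E) = 1 − 0.7757 = 0.2243.

P(¬H | E) ≈ 0.2243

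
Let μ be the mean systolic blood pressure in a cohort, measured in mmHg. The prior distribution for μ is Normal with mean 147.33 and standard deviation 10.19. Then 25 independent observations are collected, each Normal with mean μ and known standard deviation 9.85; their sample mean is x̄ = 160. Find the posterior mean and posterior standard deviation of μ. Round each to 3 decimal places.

Posterior mean ≈ 159.544; posterior SD ≈ 1.934

Prior precision 1/τ₀² = 1/10.19² = 0.00963056; data precision n/σ² = 25/9.85² = 0.257672.
Posterior precision = 0.00963056 + 0.257672 = 0.267303, giving posterior SD = 1/√0.267303 = 1.934.
Posterior mean = (0.00963056·147.33 + 0.257672·160) / 0.267303 = 159.544.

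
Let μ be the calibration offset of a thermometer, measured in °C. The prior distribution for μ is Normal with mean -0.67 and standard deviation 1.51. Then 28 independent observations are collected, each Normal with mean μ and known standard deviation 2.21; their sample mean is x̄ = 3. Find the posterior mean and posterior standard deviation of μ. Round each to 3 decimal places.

With known σ, the Normal prior is conjugate. Weight on the data is w = (n/σ²)/(n/σ² + 1/τ₀²) = 5.73289/(5.73289+0.438577) = 0.92893.
Posterior mean = w·x̄ + (1−w)·μ₀ = 0.92893·3 + 0.071065·-0.67 = 2.739. Posterior variance = 1/(5.73289+0.438577) = 0.162036, so SD = 0.403.

Posterior mean ≈ 2.739; posterior SD ≈ 0.403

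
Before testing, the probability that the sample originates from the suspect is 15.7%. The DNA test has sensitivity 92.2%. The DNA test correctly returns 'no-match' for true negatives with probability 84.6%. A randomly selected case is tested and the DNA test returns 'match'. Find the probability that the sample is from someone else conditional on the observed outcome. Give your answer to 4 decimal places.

Write H for 'the sample originates from the suspect'. Prior odds H:¬H = 0.157/0.843 = 0.18624. For the 'match' outcome, the likelihood ratio is 0.922/0.154 = 5.9870.
Posterior odds = 0.18624 × 5.9870 = 1.1150, so P(H|E) = 1.1150/(1+1.1150) = 0.5272. Then P(¬H|E) = 1 − 0.5272 = 0.4728.

P(¬H | E) ≈ 0.4728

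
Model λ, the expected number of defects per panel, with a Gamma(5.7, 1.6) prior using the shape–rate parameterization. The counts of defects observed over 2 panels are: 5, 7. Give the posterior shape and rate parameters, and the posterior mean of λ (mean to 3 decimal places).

Posterior: Gamma(shape=17.7, rate=3.6); mean ≈ 4.917

The Poisson likelihood adds the total count to the shape and the number of exposure periods to the rate. Here ∑xᵢ = 12 and n = 2, so shape 5.7→17.7 and rate 1.6→3.6.
Posterior mean = shape/rate = 17.7/3.6 = 4.917.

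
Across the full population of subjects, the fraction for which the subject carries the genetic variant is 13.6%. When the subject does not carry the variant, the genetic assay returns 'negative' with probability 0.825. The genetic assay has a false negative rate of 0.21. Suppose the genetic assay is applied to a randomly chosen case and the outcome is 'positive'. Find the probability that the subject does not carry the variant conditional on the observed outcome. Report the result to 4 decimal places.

P(¬H | E) ≈ 0.5846

Let H be the event that the subject carries the genetic variant. P(H) = 0.136, so P(¬H) = 0.864. With E the 'positive' result, P(E|H) = 0.79 and P(E|¬H) = 0.175.
P(E) = 0.79·0.136 + 0.175·0.864 = 0.10744 + 0.15120 = 0.25864.
By Bayes' theorem, P(H|E) = 0.10744 / 0.25864 = 0.4154. Hence P(¬H|E) = 1 − 0.4154 = 0.5846.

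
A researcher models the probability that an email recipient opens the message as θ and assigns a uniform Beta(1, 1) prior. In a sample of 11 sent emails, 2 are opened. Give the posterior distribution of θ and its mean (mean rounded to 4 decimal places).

Posterior: Beta(3, 10); mean ≈ 0.2308

Observing 2 successes and 9 failures updates Beta(1, 1) by adding the success and failure counts to the two shape parameters: α = 1+2 = 3, β = 1+9 = 10.
Posterior mean = α/(α+β) = 3/13 = 0.2308.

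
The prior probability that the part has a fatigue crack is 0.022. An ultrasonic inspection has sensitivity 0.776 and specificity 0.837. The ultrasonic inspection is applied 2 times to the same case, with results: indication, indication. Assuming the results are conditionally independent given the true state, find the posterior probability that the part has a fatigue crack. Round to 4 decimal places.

With H the event that the part has a fatigue crack, the joint likelihood of the observed sequence is P(data|H) = 0.776·0.776 = 0.60218 and P(data|¬H) = 0.163·0.163 = 0.026569.
Bayes: P(H|data) = 0.022·0.60218 / (0.022·0.60218 + 0.978·0.026569) = 0.013248/0.039232 = 0.3377.

Posterior P(H) ≈ 0.3377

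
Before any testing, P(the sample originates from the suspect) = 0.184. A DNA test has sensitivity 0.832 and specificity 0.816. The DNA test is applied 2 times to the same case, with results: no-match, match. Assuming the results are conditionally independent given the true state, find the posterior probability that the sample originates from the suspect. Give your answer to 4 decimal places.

With H the event that the sample originates from the suspect, the joint likelihood of the observed sequence is P(data|H) = 0.168·0.832 = 0.13978 and P(data|¬H) = 0.816·0.184 = 0.15014.
Bayes: P(H|data) = 0.184·0.13978 / (0.184·0.13978 + 0.816·0.15014) = 0.025719/0.14824 = 0.1735.

Posterior P(H) ≈ 0.1735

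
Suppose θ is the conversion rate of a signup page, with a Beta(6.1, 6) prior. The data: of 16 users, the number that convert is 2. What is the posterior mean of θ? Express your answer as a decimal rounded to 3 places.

Posterior mean ≈ 0.288

Observing 2 successes and 14 failures updates Beta(6.1, 6) by adding the success and failure counts to the two shape parameters: α = 6.1+2 = 8.1, β = 6+14 = 20.
E[θ | data] = 8.1/(8.1+20) = 0.288.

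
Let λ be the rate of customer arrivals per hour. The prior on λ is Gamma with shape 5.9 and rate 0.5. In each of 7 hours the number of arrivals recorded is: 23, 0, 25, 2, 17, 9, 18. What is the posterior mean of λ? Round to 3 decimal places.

Posterior mean ≈ 13.320

Total count ∑xᵢ = 94 over n = 7 hours.
Gamma is conjugate to the Poisson likelihood: posterior is Gamma(shape = 5.9+94 = 99.9, rate = 0.5+7 = 7.5).
E[λ | data] = 99.9/7.5 = 13.320.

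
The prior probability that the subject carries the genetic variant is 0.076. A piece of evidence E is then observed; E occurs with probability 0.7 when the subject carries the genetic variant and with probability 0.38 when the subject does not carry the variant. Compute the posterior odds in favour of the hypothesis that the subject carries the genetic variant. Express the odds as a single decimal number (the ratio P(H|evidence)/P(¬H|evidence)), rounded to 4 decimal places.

Prior odds = 0.076/(1−0.076) = 0.082251. In log-odds, ln(0.082251) = -2.4980.
Add log likelihood ratio: ln(1.8421) = 0.61091.
Posterior log-odds = -1.8871, so posterior odds = exp(-1.8871) = 0.15152.

Posterior odds ≈ 0.1515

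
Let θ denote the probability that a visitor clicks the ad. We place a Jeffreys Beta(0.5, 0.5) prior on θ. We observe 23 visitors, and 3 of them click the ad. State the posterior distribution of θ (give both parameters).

The binomial likelihood is conjugate to the Beta prior: with 3 successes and 20 failures, the posterior is Beta(0.5+3, 0.5+20) = Beta(3.5, 20.5).

Posterior: Beta(3.5, 20.5)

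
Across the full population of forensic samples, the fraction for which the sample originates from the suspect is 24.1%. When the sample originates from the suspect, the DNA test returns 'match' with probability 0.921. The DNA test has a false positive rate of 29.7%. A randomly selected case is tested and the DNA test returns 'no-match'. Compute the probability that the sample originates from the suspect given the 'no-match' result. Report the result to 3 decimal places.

P(H | E) ≈ 0.034

Write H for 'the sample originates from the suspect'. Prior odds H:¬H = 0.241/0.759 = 0.31752. For the 'no-match' outcome, the likelihood ratio is 0.079/0.703 = 0.11238.
Posterior odds = 0.31752 × 0.11238 = 0.035682, so P(H|E) = 0.035682/(1+0.035682) = 0.034.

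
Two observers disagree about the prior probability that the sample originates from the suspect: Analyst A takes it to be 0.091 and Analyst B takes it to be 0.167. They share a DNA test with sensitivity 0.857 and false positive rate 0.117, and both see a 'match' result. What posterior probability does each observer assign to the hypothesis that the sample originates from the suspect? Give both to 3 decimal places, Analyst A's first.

Analyst A: 0.423; Analyst B: 0.595

The likelihood ratio for a 'match' result is 0.857/0.117 = 7.3248.
Analyst A: prior odds 0.091/0.909 = 0.10011; posterior odds 0.73328; posterior probability 0.423.
Analyst B: prior odds 0.167/0.833 = 0.20048; posterior odds 1.4685; posterior probability 0.595.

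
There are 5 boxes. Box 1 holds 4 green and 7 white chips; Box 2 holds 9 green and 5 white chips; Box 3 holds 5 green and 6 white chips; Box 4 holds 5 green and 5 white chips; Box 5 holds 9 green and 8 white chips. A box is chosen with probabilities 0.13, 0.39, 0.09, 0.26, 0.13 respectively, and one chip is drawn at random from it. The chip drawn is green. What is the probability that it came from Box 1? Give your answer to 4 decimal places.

Posterior probability ≈ 0.0879

P(green|Box 1) = 0.3636; P(green|Box 2) = 0.6429; P(green|Box 3) = 0.4545; P(green|Box 4) = 0.5; P(green|Box 5) = 0.5294.
Prior × likelihood for each source: 0.13·0.3636=0.04727, 0.39·0.6429=0.2507, 0.09·0.4545=0.04091, 0.26·0.5=0.1300, 0.13·0.5294=0.06882. Summing gives P(green) = 0.53772.
P(Box 1 | green) = 0.04727 / 0.53772 = 0.0879.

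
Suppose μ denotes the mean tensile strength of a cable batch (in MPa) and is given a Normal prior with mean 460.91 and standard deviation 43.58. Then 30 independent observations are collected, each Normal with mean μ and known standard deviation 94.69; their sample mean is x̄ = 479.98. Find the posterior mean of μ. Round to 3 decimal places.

With known σ, the Normal prior is conjugate. Weight on the data is w = (n/σ²)/(n/σ² + 1/τ₀²) = 0.00334590/(0.00334590+0.00052653) = 0.86403.
Posterior mean = w·x̄ + (1−w)·μ₀ = 0.86403·479.98 + 0.13597·460.91 = 477.387.

Posterior mean ≈ 477.387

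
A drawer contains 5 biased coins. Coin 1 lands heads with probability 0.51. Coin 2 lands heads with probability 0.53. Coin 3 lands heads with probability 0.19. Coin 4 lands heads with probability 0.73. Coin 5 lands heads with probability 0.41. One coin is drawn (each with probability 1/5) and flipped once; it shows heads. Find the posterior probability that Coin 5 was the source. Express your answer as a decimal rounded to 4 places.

Posterior probability ≈ 0.1730

Tabulate prior·likelihood by source: [1] prior 0.2, lik 0.51, product 0.1020; [2] prior 0.2, lik 0.53, product 0.1060; [3] prior 0.2, lik 0.19, product 0.03800; [4] prior 0.2, lik 0.73, product 0.1460; [5] prior 0.2, lik 0.41, product 0.08200.
Normalizing constant = 0.47400; the posterior for Coin 5 is its product over the sum, 0.08200/0.47400 = 0.1730.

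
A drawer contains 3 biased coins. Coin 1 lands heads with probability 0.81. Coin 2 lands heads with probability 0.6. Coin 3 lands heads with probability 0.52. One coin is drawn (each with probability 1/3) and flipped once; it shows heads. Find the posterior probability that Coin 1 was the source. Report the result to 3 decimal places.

Tabulate prior·likelihood by source: [1] prior 0.333333, lik 0.81, product 0.2700; [2] prior 0.333333, lik 0.6, product 0.2000; [3] prior 0.333333, lik 0.52, product 0.1733.
Normalizing constant = 0.64333; the posterior for Coin 1 is its product over the sum, 0.2700/0.64333 = 0.420.

Posterior probability ≈ 0.420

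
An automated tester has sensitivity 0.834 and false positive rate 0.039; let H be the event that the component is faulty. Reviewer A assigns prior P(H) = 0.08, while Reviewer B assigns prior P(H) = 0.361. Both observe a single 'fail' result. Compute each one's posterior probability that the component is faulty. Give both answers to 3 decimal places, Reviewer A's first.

P('+'|H) = 0.834, P('+'|¬H) = 0.039.
Reviewer A: numerator 0.834·0.08 = 0.066720; evidence = 0.066720+0.039·0.92 = 0.10260; posterior = 0.650.
Reviewer B: numerator 0.834·0.361 = 0.30107; evidence = 0.30107+0.039·0.639 = 0.32599; posterior = 0.924.

Reviewer A: 0.650; Reviewer B: 0.924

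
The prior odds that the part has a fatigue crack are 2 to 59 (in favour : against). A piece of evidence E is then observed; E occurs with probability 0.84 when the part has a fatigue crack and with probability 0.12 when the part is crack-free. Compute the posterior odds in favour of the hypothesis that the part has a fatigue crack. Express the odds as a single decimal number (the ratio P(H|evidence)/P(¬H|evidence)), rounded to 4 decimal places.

Prior odds = 2/59 = 0.033898. In log-odds, ln(0.033898) = -3.3844.
Add log likelihood ratio: ln(7.0000) = 1.9459.
Posterior log-odds = -1.4385, so posterior odds = exp(-1.4385) = 0.23729.

Posterior odds ≈ 0.2373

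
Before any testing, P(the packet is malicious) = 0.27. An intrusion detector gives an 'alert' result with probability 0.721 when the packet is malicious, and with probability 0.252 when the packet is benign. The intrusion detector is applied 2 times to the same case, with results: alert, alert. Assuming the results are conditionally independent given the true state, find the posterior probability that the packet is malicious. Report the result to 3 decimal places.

Posterior P(H) ≈ 0.752

With H the event that the packet is malicious, the joint likelihood of the observed sequence is P(data|H) = 0.721·0.721 = 0.51984 and P(data|¬H) = 0.252·0.252 = 0.063504.
Bayes: P(H|data) = 0.27·0.51984 / (0.27·0.51984 + 0.73·0.063504) = 0.14036/0.18671 = 0.7517.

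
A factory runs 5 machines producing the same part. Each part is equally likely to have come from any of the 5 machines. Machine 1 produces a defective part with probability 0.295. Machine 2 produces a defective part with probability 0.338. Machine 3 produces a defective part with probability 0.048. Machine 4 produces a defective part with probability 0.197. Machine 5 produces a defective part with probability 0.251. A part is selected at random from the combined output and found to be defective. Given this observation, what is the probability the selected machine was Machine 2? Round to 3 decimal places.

P(defective|M1) = 0.295; P(defective|M2) = 0.338; P(defective|M3) = 0.048; P(defective|M4) = 0.197; P(defective|M5) = 0.251.
Prior × likelihood for each source: 0.2·0.295=0.05900, 0.2·0.338=0.06760, 0.2·0.048=0.009600, 0.2·0.197=0.03940, 0.2·0.251=0.05020. Summing gives P(defective) = 0.22580.
P(Machine 2 | defective) = 0.06760 / 0.22580 = 0.299.

Posterior probability ≈ 0.299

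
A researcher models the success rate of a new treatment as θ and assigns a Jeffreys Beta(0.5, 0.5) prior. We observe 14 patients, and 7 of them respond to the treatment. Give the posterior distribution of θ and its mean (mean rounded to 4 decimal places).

Observing 7 successes and 7 failures updates Beta(0.5, 0.5) by adding the success and failure counts to the two shape parameters: α = 0.5+7 = 7.5, β = 0.5+7 = 7.5.
Posterior mean = α/(α+β) = 7.5/15 = 0.5000.

Posterior: Beta(7.5, 7.5); mean ≈ 0.5000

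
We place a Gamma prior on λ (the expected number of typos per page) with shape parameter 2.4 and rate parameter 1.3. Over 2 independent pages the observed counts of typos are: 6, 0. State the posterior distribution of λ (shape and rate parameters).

Total count ∑xᵢ = 6 over n = 2 pages.
Gamma is conjugate to the Poisson likelihood: posterior is Gamma(shape = 2.4+6 = 8.4, rate = 1.3+2 = 3.3).

Posterior: Gamma(shape=8.4, rate=3.3)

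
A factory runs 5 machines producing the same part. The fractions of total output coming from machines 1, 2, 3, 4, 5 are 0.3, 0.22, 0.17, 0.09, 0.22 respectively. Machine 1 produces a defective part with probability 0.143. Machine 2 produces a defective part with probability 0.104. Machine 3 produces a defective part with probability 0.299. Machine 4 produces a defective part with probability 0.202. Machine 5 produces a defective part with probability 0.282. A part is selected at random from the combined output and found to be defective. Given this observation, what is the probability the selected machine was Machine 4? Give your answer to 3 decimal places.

Posterior probability ≈ 0.092

Tabulate prior·likelihood by source: [1] prior 0.3, lik 0.143, product 0.04290; [2] prior 0.22, lik 0.104, product 0.02288; [3] prior 0.17, lik 0.299, product 0.05083; [4] prior 0.09, lik 0.202, product 0.01818; [5] prior 0.22, lik 0.282, product 0.06204.
Normalizing constant = 0.19683; the posterior for Machine 4 is its product over the sum, 0.01818/0.19683 = 0.092.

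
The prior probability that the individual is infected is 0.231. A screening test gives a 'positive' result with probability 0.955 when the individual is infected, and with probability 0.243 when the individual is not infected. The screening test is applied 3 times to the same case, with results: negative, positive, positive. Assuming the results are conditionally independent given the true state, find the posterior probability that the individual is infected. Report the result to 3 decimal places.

Let H be the event that the individual is infected; start with P(H) = 0.231. P('positive'|H) = 0.955, P('positive'|¬H) = 0.243.
Update on result 1 ('negative'): P(H) ← 0.045·0.2310 / (0.045·0.2310 + 0.757·0.7690) = 0.010395/0.59253 = 0.0175.
Update on result 2 ('positive'): P(H) ← 0.955·0.0175 / (0.955·0.0175 + 0.243·0.9825) = 0.016754/0.25549 = 0.0656.
Update on result 3 ('positive'): P(H) ← 0.955·0.0656 / (0.955·0.0656 + 0.243·0.9344) = 0.062625/0.28969 = 0.2162.

Posterior P(H) ≈ 0.216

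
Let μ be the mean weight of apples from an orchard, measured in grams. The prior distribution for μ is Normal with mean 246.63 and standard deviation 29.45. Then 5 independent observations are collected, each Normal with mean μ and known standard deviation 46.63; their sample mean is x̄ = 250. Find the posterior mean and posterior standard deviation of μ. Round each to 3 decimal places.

Prior precision 1/τ₀² = 1/29.45² = 0.00115300; data precision n/σ² = 5/46.63² = 0.00229953.
Posterior precision = 0.00115300 + 0.00229953 = 0.00345253, giving posterior SD = 1/√0.00345253 = 17.019.
Posterior mean = (0.00115300·246.63 + 0.00229953·250) / 0.00345253 = 248.875.

Posterior mean ≈ 248.875; posterior SD ≈ 17.019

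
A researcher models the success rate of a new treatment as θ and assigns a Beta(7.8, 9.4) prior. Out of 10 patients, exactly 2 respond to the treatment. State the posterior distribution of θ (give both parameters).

Observing 2 successes and 8 failures updates Beta(7.8, 9.4) by adding the success and failure counts to the two shape parameters: α = 7.8+2 = 9.8, β = 9.4+8 = 17.4.

Posterior: Beta(9.8, 17.4)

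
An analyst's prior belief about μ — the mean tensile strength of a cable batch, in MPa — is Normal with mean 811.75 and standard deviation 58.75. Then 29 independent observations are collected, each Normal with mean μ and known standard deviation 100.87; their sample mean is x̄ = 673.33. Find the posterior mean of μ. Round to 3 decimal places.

Prior precision 1/τ₀² = 1/58.75² = 0.00028972; data precision n/σ² = 29/100.87² = 0.00285019.
Posterior precision = 0.00028972 + 0.00285019 = 0.00313991.
Posterior mean = (0.00028972·811.75 + 0.00285019·673.33) / 0.00313991 = 686.102.

Posterior mean ≈ 686.102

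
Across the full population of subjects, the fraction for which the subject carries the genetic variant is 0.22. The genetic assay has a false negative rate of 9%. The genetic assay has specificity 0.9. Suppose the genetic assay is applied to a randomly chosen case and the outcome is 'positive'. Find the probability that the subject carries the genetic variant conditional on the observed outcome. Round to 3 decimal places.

Let H be the event that the subject carries the genetic variant. P(H) = 0.22, so P(¬H) = 0.78. With E the 'positive' result, P(E|H) = 0.91 and P(E|¬H) = 0.1.
P(E) = 0.91·0.22 + 0.1·0.78 = 0.20020 + 0.078000 = 0.27820.
By Bayes' theorem, P(H|E) = 0.20020 / 0.27820 = 0.720.

P(H | E) ≈ 0.720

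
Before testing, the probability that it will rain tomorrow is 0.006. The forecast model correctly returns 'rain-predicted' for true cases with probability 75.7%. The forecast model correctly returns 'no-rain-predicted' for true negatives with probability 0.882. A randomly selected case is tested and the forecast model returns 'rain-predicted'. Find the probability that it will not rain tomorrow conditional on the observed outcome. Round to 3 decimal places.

P(¬H | E) ≈ 0.963

Let H be the event that it will rain tomorrow. P(H) = 0.006, so P(¬H) = 0.994. With E the 'rain-predicted' result, P(E|H) = 0.757 and P(E|¬H) = 0.118.
P(E) = 0.757·0.006 + 0.118·0.994 = 0.0045420 + 0.11729 = 0.12183.
By Bayes' theorem, P(H|E) = 0.0045420 / 0.12183 = 0.037. Hence P(¬H|E) = 1 − 0.037 = 0.963.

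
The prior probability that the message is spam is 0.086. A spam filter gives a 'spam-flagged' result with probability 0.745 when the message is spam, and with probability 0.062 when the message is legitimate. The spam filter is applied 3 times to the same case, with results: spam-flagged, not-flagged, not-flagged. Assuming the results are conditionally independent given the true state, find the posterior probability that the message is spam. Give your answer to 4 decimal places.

Let H be the event that the message is spam; start with P(H) = 0.086. P('spam-flagged'|H) = 0.745, P('spam-flagged'|¬H) = 0.062.
Update on result 1 ('spam-flagged'): P(H) ← 0.745·0.0860 / (0.745·0.0860 + 0.062·0.9140) = 0.064070/0.12074 = 0.5307.
Update on result 2 ('not-flagged'): P(H) ← 0.255·0.5307 / (0.255·0.5307 + 0.938·0.4693) = 0.13532/0.57556 = 0.2351.
Update on result 3 ('not-flagged'): P(H) ← 0.255·0.2351 / (0.255·0.2351 + 0.938·0.7649) = 0.059951/0.77742 = 0.0771.

Posterior P(H) ≈ 0.0771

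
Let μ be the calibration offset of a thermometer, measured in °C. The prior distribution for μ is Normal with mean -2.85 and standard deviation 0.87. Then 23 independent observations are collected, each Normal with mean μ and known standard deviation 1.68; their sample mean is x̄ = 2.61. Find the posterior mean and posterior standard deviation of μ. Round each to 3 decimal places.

Prior precision 1/τ₀² = 1/0.87² = 1.32118; data precision n/σ² = 23/1.68² = 8.14909.
Posterior precision = 1.32118 + 8.14909 = 9.47027, giving posterior SD = 1/√9.47027 = 0.325.
Posterior mean = (1.32118·-2.85 + 8.14909·2.61) / 9.47027 = 1.848.

Posterior mean ≈ 1.848; posterior SD ≈ 0.325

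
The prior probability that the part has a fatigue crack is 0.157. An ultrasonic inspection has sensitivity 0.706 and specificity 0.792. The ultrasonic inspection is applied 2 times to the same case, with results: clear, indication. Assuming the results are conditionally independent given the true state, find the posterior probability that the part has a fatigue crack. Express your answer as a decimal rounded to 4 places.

Posterior P(H) ≈ 0.1901

With H the event that the part has a fatigue crack, the joint likelihood of the observed sequence is P(data|H) = 0.294·0.706 = 0.20756 and P(data|¬H) = 0.792·0.208 = 0.16474.
Bayes: P(H|data) = 0.157·0.20756 / (0.157·0.20756 + 0.843·0.16474) = 0.032588/0.17146 = 0.1901.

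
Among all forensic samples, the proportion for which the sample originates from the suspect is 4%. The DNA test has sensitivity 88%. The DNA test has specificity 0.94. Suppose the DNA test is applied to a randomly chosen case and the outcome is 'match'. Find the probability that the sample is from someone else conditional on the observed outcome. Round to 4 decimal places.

Write H for 'the sample originates from the suspect'. Prior odds H:¬H = 0.04/0.96 = 0.041667. For the 'match' outcome, the likelihood ratio is 0.88/0.06 = 14.667.
Posterior odds = 0.041667 × 14.667 = 0.61111, so P(H|E) = 0.61111/(1+0.61111) = 0.3793. Then P(¬H|E) = 1 − 0.3793 = 0.6207.

P(¬H | E) ≈ 0.6207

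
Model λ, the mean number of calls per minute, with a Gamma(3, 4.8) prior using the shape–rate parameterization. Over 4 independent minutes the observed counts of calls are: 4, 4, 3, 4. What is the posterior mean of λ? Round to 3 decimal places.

Posterior mean ≈ 2.045

Total count ∑xᵢ = 15 over n = 4 minutes.
Gamma is conjugate to the Poisson likelihood: posterior is Gamma(shape = 3+15 = 18, rate = 4.8+4 = 8.8).
Posterior mean = shape/rate = 18/8.8 = 2.045.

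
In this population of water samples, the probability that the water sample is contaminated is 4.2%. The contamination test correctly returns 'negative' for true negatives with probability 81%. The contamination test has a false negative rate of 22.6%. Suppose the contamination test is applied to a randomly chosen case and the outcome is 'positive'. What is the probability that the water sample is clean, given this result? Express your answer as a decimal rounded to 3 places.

P(¬H | E) ≈ 0.848

Let H be the event that the water sample is contaminated. P(H) = 0.042, so P(¬H) = 0.958. With E the 'positive' result, P(E|H) = 0.774 and P(E|¬H) = 0.19.
P(E) = 0.774·0.042 + 0.19·0.958 = 0.032508 + 0.18202 = 0.21453.
By Bayes' theorem, P(H|E) = 0.032508 / 0.21453 = 0.152. Hence P(¬H|E) = 1 − 0.152 = 0.848.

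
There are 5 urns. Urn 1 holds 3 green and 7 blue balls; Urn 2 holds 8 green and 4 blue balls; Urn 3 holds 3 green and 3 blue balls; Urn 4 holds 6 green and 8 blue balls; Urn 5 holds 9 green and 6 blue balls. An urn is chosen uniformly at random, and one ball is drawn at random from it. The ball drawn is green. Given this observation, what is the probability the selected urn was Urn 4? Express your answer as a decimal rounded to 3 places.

Tabulate prior·likelihood by source: [1] prior 0.2, lik 0.3, product 0.06000; [2] prior 0.2, lik 0.6667, product 0.1333; [3] prior 0.2, lik 0.5, product 0.1000; [4] prior 0.2, lik 0.4286, product 0.08571; [5] prior 0.2, lik 0.6, product 0.1200.
Normalizing constant = 0.49905; the posterior for Urn 4 is its product over the sum, 0.08571/0.49905 = 0.172.

Posterior probability ≈ 0.172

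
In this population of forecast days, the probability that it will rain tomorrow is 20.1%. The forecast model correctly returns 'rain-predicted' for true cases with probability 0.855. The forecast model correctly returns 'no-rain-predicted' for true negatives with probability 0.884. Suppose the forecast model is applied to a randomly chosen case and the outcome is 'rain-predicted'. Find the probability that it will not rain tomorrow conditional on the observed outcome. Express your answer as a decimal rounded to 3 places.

Write H for 'it will rain tomorrow'. Prior odds H:¬H = 0.201/0.799 = 0.25156. For the 'rain-predicted' outcome, the likelihood ratio is 0.855/0.116 = 7.3707.
Posterior odds = 0.25156 × 7.3707 = 1.8542, so P(H|E) = 1.8542/(1+1.8542) = 0.650. Then P(¬H|E) = 1 − 0.650 = 0.350.

P(¬H | E) ≈ 0.350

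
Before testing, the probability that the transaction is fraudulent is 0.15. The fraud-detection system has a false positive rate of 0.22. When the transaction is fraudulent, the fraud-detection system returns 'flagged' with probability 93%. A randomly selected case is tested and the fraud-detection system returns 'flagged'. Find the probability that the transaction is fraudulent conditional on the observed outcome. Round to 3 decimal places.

P(H | E) ≈ 0.427

Let H be the event that the transaction is fraudulent. P(H) = 0.15, so P(¬H) = 0.85. With E the 'flagged' result, P(E|H) = 0.93 and P(E|¬H) = 0.22.
P(E) = 0.93·0.15 + 0.22·0.85 = 0.13950 + 0.18700 = 0.32650.
By Bayes' theorem, P(H|E) = 0.13950 / 0.32650 = 0.427.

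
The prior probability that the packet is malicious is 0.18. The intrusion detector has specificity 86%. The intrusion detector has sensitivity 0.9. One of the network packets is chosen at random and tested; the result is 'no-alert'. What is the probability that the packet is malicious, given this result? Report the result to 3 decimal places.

P(H | E) ≈ 0.025

Write H for 'the packet is malicious'. Prior odds H:¬H = 0.18/0.82 = 0.21951. For the 'no-alert' outcome, the likelihood ratio is 0.1/0.86 = 0.11628.
Posterior odds = 0.21951 × 0.11628 = 0.025525, so P(H|E) = 0.025525/(1+0.025525) = 0.025.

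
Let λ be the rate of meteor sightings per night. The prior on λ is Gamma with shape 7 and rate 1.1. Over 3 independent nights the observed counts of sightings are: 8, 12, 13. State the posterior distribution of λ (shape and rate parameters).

Posterior: Gamma(shape=40, rate=4.1)

Total count ∑xᵢ = 33 over n = 3 nights.
Gamma is conjugate to the Poisson likelihood: posterior is Gamma(shape = 7+33 = 40, rate = 1.1+3 = 4.1).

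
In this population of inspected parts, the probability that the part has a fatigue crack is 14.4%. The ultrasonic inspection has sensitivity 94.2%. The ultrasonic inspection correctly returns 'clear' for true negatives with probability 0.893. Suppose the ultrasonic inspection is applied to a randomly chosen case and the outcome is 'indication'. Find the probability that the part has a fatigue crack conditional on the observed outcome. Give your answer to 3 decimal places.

Write H for 'the part has a fatigue crack'. Prior odds H:¬H = 0.144/0.856 = 0.16822. For the 'indication' outcome, the likelihood ratio is 0.942/0.107 = 8.8037.
Posterior odds = 0.16822 × 8.8037 = 1.4810, so P(H|E) = 1.4810/(1+1.4810) = 0.597.

P(H | E) ≈ 0.597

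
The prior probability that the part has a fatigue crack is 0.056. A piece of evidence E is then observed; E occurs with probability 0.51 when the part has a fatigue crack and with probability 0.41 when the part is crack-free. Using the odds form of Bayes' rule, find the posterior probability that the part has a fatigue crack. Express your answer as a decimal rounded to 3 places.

Posterior probability ≈ 0.069

Prior odds = 0.056/(1−0.056) = 0.059322. In log-odds, ln(0.059322) = -2.8248.
Add log likelihood ratio: ln(1.2439) = 0.21825.
Posterior log-odds = -2.6065, so posterior odds = exp(-2.6065) = 0.073791. Converting, P(H|E) = 0.073791/1.0738 = 0.069.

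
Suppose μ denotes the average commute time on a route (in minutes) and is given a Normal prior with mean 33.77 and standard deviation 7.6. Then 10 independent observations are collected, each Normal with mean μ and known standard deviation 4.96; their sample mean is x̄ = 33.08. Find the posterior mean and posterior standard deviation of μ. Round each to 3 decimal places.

With known σ, the Normal prior is conjugate. Weight on the data is w = (n/σ²)/(n/σ² + 1/τ₀²) = 0.406478/(0.406478+0.0173130) = 0.95915.
Posterior mean = w·x̄ + (1−w)·μ₀ = 0.95915·33.08 + 0.040853·33.77 = 33.108. Posterior variance = 1/(0.406478+0.0173130) = 2.35966, so SD = 1.536.

Posterior mean ≈ 33.108; posterior SD ≈ 1.536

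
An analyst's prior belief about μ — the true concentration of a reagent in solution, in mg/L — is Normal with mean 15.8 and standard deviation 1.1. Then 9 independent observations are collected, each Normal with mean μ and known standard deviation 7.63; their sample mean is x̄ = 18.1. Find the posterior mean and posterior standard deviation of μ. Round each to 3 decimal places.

With known σ, the Normal prior is conjugate. Weight on the data is w = (n/σ²)/(n/σ² + 1/τ₀²) = 0.154594/(0.154594+0.826446) = 0.15758.
Posterior mean = w·x̄ + (1−w)·μ₀ = 0.15758·18.1 + 0.84242·15.8 = 16.162. Posterior variance = 1/(0.154594+0.826446) = 1.01933, so SD = 1.010.

Posterior mean ≈ 16.162; posterior SD ≈ 1.010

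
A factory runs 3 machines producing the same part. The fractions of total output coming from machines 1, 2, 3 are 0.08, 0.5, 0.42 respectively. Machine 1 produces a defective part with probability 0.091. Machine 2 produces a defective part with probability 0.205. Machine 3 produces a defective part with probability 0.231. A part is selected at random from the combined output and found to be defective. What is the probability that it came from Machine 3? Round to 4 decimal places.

Tabulate prior·likelihood by source: [1] prior 0.08, lik 0.091, product 0.007280; [2] prior 0.5, lik 0.205, product 0.1025; [3] prior 0.42, lik 0.231, product 0.09702.
Normalizing constant = 0.20680; the posterior for Machine 3 is its product over the sum, 0.09702/0.20680 = 0.4691.

Posterior probability ≈ 0.4691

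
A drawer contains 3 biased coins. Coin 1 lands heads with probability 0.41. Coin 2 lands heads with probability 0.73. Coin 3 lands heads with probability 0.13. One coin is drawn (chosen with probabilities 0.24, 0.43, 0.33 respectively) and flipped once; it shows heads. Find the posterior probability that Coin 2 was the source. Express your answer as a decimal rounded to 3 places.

Posterior probability ≈ 0.690

Tabulate prior·likelihood by source: [1] prior 0.24, lik 0.41, product 0.09840; [2] prior 0.43, lik 0.73, product 0.3139; [3] prior 0.33, lik 0.13, product 0.04290.
Normalizing constant = 0.45520; the posterior for Coin 2 is its product over the sum, 0.3139/0.45520 = 0.690.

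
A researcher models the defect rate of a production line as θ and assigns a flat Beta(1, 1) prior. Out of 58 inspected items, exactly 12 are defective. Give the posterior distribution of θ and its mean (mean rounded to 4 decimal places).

The binomial likelihood is conjugate to the Beta prior: with 12 successes and 46 failures, the posterior is Beta(1+12, 1+46) = Beta(13, 47).
Posterior mean = α/(α+β) = 13/60 = 0.2167.

Posterior: Beta(13, 47); mean ≈ 0.2167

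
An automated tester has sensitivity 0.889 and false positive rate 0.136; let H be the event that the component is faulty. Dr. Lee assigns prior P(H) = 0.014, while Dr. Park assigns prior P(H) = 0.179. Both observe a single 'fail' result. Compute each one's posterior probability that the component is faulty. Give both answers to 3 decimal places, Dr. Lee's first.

Dr. Lee: 0.085; Dr. Park: 0.588

P('+'|H) = 0.889, P('+'|¬H) = 0.136.
Dr. Lee: numerator 0.889·0.014 = 0.012446; evidence = 0.012446+0.136·0.986 = 0.14654; posterior = 0.085.
Dr. Park: numerator 0.889·0.179 = 0.15913; evidence = 0.15913+0.136·0.821 = 0.27079; posterior = 0.588.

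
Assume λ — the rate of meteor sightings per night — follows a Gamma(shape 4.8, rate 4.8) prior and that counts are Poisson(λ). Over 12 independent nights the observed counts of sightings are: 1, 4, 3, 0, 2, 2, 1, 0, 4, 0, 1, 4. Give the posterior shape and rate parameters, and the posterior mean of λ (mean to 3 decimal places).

Posterior: Gamma(shape=26.8, rate=16.8); mean ≈ 1.595

Total count ∑xᵢ = 22 over n = 12 nights.
Gamma is conjugate to the Poisson likelihood: posterior is Gamma(shape = 4.8+22 = 26.8, rate = 4.8+12 = 16.8).
E[λ | data] = 26.8/16.8 = 1.595.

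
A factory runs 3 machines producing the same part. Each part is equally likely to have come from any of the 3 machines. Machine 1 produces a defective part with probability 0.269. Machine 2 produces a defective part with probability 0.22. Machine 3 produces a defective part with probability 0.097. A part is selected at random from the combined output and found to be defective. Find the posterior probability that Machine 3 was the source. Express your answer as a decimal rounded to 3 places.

Posterior probability ≈ 0.166

P(defective|M1) = 0.269; P(defective|M2) = 0.22; P(defective|M3) = 0.097.
Prior × likelihood for each source: 0.333333·0.269=0.08967, 0.333333·0.22=0.07333, 0.333333·0.097=0.03233. Summing gives P(defective) = 0.19533.
P(Machine 3 | defective) = 0.03233 / 0.19533 = 0.166.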